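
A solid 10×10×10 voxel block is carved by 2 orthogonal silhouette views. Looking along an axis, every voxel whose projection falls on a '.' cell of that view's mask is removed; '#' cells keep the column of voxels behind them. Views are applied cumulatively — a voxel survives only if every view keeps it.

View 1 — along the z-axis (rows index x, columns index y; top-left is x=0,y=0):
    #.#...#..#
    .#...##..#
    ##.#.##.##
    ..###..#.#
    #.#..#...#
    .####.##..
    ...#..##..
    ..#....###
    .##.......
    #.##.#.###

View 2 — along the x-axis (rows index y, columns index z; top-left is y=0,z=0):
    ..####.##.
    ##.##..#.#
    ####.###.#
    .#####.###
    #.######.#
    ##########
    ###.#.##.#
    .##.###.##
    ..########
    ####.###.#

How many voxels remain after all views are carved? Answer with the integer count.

initial block: 10^3 = 1000
carve view 1 (along z, XY-mask fill 46/100): 460 voxels remain
carve view 2 (along x, YZ-mask fill 76/100): 350 voxels remain

voxel count = 350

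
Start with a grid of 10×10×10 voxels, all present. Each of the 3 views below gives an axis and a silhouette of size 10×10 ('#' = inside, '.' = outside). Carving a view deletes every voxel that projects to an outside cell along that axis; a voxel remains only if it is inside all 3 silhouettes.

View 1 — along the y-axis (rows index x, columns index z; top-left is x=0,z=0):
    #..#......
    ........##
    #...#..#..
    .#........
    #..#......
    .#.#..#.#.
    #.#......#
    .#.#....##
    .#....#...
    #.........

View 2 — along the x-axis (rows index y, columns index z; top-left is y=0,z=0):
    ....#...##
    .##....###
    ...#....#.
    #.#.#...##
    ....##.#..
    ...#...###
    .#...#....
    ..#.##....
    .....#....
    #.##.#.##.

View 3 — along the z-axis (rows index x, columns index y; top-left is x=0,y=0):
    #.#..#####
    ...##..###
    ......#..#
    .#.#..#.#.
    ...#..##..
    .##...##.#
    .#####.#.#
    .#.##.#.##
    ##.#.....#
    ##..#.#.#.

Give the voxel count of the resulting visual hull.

full grid |V| = 1000
step 1: project along y, AND mask (24/100) → |grid| = 240
step 2: project along x, AND mask (34/100) → |grid| = 72
step 3: project along z, AND mask (48/100) → |grid| = 37

remaining voxels: 37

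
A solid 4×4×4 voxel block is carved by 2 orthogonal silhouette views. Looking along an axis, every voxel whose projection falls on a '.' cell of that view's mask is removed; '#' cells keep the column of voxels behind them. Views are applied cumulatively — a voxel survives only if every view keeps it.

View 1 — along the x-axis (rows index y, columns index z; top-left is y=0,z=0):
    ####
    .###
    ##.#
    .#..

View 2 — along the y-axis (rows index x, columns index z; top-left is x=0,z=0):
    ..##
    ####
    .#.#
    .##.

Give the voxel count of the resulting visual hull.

start: 4×4×4 = 64 voxels
V1 x: intersect with YZ mask (11 set) -- 44 left
V2 y: intersect with XZ mask (10 set) -- 29 left

29 voxels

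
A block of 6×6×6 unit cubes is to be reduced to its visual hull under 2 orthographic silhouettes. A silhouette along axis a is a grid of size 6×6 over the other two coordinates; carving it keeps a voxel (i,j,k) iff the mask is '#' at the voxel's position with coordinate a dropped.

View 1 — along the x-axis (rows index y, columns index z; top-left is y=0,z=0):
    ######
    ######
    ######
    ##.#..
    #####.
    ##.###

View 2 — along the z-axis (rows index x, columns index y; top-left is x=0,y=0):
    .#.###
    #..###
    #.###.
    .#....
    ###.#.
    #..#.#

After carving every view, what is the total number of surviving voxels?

|visual hull| = 101

start: 6×6×6 = 216 voxels
carve view 1 (along x, YZ-mask fill 31/36): 186 voxels remain
carve view 2 (along z, XY-mask fill 20/36): 101 voxels remain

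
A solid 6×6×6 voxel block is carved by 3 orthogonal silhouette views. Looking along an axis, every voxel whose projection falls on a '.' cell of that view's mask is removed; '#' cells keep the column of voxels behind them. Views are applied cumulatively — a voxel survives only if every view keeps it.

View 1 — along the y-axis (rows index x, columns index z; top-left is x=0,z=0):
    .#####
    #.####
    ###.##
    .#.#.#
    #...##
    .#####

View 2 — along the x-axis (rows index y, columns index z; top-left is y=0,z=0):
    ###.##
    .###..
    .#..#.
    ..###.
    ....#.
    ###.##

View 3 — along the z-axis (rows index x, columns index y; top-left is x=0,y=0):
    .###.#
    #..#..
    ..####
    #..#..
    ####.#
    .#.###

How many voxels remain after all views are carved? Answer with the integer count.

voxel count = 51

initial block: 6^3 = 216
step 1: project along y, AND mask (26/36) → |grid| = 156
step 2: project along x, AND mask (19/36) → |grid| = 83
step 3: project along z, AND mask (21/36) → |grid| = 51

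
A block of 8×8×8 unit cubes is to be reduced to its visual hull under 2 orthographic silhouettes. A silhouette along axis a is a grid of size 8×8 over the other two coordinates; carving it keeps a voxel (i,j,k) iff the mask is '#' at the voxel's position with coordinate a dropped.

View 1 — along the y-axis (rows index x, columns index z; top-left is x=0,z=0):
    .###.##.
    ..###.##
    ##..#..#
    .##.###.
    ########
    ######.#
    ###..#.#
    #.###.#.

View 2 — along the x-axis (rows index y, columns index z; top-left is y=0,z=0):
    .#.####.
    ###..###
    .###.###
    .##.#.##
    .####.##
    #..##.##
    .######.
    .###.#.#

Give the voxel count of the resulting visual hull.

full grid |V| = 512
carve view 1 (along y, XZ-mask fill 44/64): 352 voxels remain
carve view 2 (along x, YZ-mask fill 44/64): 244 voxels remain

remaining voxels: 244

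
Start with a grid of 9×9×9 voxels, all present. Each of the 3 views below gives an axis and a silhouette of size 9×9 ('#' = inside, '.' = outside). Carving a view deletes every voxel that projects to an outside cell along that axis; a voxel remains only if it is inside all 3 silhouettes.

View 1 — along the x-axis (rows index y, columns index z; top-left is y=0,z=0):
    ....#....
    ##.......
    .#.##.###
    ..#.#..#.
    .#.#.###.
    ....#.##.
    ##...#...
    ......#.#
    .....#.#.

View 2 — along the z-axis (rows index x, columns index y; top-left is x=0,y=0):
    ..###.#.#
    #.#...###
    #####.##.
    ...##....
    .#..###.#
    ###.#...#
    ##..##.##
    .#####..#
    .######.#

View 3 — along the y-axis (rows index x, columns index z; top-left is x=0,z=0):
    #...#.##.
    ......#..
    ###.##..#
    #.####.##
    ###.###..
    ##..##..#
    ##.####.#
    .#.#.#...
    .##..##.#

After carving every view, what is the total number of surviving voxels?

remaining voxels: 82

full grid |V| = 729
[1] x-view keeps 27 columns → grid now 243
[2] z-view keeps 48 columns → grid now 154
[3] y-view keeps 44 columns → grid now 82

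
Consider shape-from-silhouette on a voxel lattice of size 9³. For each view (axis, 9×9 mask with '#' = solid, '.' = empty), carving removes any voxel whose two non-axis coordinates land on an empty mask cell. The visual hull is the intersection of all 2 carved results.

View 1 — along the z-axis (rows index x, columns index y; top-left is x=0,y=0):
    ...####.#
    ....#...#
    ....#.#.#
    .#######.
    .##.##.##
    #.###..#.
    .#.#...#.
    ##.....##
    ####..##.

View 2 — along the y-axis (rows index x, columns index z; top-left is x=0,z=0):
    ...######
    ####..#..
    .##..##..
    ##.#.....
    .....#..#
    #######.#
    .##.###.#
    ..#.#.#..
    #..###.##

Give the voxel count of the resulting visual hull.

191 voxels

start: 9×9×9 = 729 voxels
carve view 1 (along z, XY-mask fill 41/81): 369 voxels remain
carve view 2 (along y, XZ-mask fill 43/81): 191 voxels remain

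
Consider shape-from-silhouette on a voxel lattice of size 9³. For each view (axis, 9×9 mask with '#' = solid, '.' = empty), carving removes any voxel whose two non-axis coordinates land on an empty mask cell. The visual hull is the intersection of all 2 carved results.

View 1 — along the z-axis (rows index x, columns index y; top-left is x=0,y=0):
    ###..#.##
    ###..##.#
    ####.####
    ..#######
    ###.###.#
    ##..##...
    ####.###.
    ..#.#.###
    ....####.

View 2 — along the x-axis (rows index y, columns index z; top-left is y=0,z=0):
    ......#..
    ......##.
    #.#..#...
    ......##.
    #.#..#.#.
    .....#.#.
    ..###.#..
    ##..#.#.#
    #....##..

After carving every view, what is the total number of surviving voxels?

initial block: 9^3 = 729
V1 z: intersect with XY mask (54 set) -- 486 left
V2 x: intersect with YZ mask (26 set) -- 157 left

157 voxels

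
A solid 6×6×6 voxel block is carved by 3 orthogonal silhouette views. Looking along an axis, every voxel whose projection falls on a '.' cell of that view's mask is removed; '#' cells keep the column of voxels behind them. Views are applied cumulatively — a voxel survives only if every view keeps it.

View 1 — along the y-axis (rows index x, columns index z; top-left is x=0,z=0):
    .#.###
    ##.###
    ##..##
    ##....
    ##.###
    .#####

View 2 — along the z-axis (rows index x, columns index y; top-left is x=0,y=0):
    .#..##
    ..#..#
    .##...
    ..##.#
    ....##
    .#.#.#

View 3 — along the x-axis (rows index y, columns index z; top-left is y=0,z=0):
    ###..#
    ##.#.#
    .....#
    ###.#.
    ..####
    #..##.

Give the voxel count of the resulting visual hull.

voxel count = 33

before carving: 216 voxels (6×6×6)
  1. axis=1 (XZ plane), |mask|=25  ⇒  voxels=150
  2. axis=2 (XY plane), |mask|=15  ⇒  voxels=61
  3. axis=0 (YZ plane), |mask|=20  ⇒  voxels=33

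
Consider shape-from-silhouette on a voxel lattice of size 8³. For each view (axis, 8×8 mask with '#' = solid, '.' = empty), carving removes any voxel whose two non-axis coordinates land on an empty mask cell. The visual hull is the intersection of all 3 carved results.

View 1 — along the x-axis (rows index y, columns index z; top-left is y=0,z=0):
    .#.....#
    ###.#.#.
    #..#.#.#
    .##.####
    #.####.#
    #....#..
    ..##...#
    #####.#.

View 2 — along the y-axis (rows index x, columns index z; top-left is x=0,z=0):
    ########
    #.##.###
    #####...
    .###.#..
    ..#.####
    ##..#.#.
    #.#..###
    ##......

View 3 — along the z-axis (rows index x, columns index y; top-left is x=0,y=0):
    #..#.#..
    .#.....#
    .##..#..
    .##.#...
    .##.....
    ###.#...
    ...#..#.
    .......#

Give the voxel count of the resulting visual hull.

initial block: 8^3 = 512
[1] x-view keeps 34 columns → grid now 272
[2] y-view keeps 39 columns → grid now 167
[3] z-view keeps 20 columns → grid now 52

voxel count = 52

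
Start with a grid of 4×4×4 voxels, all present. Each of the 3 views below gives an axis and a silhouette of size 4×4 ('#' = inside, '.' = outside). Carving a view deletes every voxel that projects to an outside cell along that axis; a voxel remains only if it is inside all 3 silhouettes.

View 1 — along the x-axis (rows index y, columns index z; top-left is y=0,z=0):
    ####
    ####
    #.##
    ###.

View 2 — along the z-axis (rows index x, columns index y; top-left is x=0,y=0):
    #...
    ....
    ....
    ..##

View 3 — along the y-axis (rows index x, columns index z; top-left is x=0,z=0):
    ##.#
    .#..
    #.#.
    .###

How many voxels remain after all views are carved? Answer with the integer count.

initial block: 4^3 = 64
[1] x-view keeps 14 columns → grid now 56
[2] z-view keeps 3 columns → grid now 10
[3] y-view keeps 9 columns → grid now 7

remaining voxels: 7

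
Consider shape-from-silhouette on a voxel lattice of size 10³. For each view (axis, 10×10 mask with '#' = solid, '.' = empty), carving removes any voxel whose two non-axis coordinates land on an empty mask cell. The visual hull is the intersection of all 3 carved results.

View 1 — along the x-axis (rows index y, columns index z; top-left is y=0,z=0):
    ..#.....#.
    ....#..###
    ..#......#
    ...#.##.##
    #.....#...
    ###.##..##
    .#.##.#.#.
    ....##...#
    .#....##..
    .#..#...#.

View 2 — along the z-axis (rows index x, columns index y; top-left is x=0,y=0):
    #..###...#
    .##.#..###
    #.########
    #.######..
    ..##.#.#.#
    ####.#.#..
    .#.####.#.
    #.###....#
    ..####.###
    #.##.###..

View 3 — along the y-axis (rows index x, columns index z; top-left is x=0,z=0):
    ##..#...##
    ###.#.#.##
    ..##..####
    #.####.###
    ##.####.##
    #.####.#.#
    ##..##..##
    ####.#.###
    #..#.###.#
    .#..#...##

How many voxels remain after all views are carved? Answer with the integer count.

|visual hull| = 156

start: 10×10×10 = 1000 voxels
[1] x-view keeps 36 columns → grid now 360
[2] z-view keeps 62 columns → grid now 226
[3] y-view keeps 65 columns → grid now 156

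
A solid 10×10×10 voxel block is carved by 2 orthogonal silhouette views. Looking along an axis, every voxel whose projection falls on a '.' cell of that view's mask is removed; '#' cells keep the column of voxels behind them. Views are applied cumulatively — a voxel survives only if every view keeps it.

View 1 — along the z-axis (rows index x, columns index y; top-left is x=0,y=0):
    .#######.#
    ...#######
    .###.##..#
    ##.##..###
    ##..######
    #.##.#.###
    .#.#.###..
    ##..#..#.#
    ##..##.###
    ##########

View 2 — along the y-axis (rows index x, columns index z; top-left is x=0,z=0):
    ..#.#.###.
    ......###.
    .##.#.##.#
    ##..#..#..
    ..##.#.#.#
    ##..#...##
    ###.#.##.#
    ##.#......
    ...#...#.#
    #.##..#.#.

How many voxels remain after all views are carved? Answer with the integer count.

|visual hull| = 321

start: 10×10×10 = 1000 voxels
  1. axis=2 (XY plane), |mask|=70  ⇒  voxels=700
  2. axis=1 (XZ plane), |mask|=46  ⇒  voxels=321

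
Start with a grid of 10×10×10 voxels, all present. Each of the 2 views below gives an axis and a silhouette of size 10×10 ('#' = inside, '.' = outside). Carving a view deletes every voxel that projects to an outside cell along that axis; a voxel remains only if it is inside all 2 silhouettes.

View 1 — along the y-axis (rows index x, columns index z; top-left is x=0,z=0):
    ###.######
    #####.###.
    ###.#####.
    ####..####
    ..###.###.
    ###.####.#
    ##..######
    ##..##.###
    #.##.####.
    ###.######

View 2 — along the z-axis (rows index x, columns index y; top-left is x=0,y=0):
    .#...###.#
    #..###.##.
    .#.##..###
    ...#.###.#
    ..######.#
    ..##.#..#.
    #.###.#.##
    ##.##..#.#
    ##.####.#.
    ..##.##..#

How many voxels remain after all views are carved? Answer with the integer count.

|visual hull| = 447

before carving: 1000 voxels (10×10×10)
after view 1 [y-axis, 78 of 100 cells solid] → remaining = 780
after view 2 [z-axis, 58 of 100 cells solid] → remaining = 447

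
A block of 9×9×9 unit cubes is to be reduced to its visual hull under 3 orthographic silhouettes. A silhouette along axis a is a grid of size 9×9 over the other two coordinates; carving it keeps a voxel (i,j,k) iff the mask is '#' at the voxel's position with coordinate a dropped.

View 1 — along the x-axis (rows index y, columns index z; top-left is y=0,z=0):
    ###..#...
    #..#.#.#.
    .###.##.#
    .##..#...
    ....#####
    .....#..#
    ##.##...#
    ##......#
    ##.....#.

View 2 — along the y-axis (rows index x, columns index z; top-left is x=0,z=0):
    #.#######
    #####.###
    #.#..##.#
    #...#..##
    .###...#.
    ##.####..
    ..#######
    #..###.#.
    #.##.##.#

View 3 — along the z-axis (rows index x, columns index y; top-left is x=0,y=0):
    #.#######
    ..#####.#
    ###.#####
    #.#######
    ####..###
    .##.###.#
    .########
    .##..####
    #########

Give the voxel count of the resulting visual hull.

voxel count = 167

start: 9×9×9 = 729 voxels
carve view 1 (along x, YZ-mask fill 35/81): 315 voxels remain
carve view 2 (along y, XZ-mask fill 53/81): 200 voxels remain
carve view 3 (along z, XY-mask fill 66/81): 167 voxels remain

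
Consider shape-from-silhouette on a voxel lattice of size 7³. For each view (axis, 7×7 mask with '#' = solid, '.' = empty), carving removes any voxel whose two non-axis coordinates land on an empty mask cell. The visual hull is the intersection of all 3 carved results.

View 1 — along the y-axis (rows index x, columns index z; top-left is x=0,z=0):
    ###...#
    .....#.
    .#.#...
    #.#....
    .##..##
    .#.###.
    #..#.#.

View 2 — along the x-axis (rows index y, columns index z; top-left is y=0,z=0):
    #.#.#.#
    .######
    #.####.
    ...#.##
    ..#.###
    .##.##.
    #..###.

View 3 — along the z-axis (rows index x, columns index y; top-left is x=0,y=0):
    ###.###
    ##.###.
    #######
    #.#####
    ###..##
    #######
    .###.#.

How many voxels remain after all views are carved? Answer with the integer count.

remaining voxels: 68

full grid |V| = 343
V1 y: intersect with XZ mask (20 set) -- 140 left
V2 x: intersect with YZ mask (30 set) -- 82 left
V3 z: intersect with XY mask (40 set) -- 68 left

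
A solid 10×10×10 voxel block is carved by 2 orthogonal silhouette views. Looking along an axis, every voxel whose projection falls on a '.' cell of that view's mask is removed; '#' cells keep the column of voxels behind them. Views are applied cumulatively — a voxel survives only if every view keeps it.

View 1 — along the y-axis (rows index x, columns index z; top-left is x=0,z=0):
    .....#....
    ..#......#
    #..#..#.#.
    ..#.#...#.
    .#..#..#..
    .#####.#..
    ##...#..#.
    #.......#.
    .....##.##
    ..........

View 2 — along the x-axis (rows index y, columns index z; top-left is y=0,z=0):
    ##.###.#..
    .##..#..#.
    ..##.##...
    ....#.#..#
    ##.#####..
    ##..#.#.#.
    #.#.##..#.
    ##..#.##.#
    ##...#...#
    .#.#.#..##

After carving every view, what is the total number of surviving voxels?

full grid |V| = 1000
  1. axis=1 (XZ plane), |mask|=29  ⇒  voxels=290
  2. axis=0 (YZ plane), |mask|=49  ⇒  voxels=146

|visual hull| = 146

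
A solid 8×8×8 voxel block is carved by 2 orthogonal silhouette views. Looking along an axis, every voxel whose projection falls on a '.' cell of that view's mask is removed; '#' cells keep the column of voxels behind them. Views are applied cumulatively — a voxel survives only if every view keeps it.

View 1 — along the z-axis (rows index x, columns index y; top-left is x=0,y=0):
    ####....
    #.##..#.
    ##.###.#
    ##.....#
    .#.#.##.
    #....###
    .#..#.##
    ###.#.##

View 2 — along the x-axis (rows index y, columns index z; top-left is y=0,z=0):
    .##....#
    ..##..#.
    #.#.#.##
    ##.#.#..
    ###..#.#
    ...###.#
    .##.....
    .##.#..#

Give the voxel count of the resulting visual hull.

initial block: 8^3 = 512
after view 1 [z-axis, 35 of 64 cells solid] → remaining = 280
after view 2 [x-axis, 30 of 64 cells solid] → remaining = 124

voxel count = 124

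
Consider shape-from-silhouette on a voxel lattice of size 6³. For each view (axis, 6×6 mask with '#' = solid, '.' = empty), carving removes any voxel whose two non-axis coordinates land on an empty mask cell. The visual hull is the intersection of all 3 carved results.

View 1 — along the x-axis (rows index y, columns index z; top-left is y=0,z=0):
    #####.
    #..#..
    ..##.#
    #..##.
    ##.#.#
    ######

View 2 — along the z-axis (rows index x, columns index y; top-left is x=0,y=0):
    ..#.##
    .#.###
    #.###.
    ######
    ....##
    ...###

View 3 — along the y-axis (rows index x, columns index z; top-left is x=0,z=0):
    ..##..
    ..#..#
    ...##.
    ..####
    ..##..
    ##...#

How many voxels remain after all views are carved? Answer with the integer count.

39 voxels

initial block: 6^3 = 216
  1. axis=0 (YZ plane), |mask|=23  ⇒  voxels=138
  2. axis=2 (XY plane), |mask|=22  ⇒  voxels=89
  3. axis=1 (XZ plane), |mask|=15  ⇒  voxels=39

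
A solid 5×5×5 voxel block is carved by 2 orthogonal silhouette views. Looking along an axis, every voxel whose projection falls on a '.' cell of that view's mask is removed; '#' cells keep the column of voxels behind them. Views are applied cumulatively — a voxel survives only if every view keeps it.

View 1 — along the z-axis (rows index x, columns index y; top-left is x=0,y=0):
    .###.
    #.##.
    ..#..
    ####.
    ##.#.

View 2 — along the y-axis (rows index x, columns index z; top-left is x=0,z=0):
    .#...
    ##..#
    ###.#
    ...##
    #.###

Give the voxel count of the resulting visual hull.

full grid |V| = 125
after view 1 [z-axis, 14 of 25 cells solid] → remaining = 70
after view 2 [y-axis, 14 of 25 cells solid] → remaining = 36

36 voxels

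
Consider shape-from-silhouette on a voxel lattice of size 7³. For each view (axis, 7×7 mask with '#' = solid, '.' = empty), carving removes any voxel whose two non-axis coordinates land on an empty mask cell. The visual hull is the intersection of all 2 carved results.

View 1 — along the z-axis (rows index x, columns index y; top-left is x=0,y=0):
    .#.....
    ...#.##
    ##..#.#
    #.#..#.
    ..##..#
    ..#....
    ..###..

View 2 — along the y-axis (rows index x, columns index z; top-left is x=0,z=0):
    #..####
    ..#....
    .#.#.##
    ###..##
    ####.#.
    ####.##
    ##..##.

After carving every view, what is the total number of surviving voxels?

before carving: 343 voxels (7×7×7)
step 1: project along z, AND mask (18/49) → |grid| = 126
step 2: project along y, AND mask (30/49) → |grid| = 72

remaining voxels: 72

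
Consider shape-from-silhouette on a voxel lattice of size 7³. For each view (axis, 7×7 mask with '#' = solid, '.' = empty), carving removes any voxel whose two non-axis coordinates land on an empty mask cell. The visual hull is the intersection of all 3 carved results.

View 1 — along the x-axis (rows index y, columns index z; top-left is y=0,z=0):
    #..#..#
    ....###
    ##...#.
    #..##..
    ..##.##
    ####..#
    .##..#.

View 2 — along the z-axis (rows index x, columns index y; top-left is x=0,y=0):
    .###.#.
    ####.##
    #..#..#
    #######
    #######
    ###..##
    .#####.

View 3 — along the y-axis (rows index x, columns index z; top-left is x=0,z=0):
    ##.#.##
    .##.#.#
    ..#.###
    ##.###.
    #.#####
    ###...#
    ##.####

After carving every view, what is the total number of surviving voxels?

90 voxels

before carving: 343 voxels (7×7×7)
V1 x: intersect with YZ mask (24 set) -- 168 left
V2 z: intersect with XY mask (37 set) -- 126 left
V3 y: intersect with XZ mask (34 set) -- 90 left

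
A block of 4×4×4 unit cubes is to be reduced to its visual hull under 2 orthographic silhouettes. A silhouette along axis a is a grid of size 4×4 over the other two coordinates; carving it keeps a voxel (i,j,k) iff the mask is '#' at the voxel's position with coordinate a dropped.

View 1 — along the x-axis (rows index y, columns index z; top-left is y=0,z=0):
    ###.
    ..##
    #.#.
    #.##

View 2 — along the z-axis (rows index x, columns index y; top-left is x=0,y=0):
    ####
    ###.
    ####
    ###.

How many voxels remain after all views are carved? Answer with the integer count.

before carving: 64 voxels (4×4×4)
V1 x: intersect with YZ mask (10 set) -- 40 left
V2 z: intersect with XY mask (14 set) -- 34 left

34 voxels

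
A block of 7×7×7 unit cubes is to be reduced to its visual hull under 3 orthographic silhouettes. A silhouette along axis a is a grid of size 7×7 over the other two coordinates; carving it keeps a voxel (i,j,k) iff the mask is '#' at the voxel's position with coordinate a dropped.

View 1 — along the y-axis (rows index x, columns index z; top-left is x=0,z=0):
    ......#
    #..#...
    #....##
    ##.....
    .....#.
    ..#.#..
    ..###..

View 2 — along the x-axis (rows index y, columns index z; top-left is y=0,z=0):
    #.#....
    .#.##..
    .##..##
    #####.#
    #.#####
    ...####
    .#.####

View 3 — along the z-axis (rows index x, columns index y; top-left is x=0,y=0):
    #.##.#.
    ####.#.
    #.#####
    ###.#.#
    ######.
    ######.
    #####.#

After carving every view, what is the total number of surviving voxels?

start: 7×7×7 = 343 voxels
V1 y: intersect with XZ mask (14 set) -- 98 left
V2 x: intersect with YZ mask (30 set) -- 59 left
V3 z: intersect with XY mask (38 set) -- 48 left

remaining voxels: 48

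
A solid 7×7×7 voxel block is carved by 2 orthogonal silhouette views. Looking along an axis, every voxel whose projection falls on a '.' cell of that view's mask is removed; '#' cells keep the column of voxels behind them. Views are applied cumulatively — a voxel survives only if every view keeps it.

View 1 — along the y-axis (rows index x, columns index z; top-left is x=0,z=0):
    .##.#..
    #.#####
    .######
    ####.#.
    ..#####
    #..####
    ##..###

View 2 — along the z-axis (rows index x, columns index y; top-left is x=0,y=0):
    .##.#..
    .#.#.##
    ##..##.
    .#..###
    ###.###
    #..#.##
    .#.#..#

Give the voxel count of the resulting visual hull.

|visual hull| = 142

initial block: 7^3 = 343
  1. axis=1 (XZ plane), |mask|=35  ⇒  voxels=245
  2. axis=2 (XY plane), |mask|=28  ⇒  voxels=142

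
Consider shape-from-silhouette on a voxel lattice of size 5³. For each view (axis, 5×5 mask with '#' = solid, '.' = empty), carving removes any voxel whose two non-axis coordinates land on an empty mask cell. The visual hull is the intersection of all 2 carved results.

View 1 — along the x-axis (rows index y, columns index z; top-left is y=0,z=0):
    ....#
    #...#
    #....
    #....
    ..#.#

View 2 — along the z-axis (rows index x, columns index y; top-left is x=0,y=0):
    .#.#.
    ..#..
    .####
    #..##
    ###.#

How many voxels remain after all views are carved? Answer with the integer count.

voxel count = 20

initial block: 5^3 = 125
after view 1 [x-axis, 7 of 25 cells solid] → remaining = 35
after view 2 [z-axis, 14 of 25 cells solid] → remaining = 20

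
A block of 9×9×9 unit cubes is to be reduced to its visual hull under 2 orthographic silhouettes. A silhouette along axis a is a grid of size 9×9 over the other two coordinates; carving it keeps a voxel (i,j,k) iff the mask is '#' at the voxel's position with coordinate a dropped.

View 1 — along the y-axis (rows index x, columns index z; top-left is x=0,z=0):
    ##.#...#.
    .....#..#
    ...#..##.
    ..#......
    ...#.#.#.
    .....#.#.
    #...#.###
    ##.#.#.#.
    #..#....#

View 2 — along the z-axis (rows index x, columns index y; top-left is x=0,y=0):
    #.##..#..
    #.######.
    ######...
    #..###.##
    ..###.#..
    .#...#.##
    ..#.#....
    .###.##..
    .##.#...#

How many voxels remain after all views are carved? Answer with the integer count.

121 voxels

before carving: 729 voxels (9×9×9)
after view 1 [y-axis, 28 of 81 cells solid] → remaining = 252
after view 2 [z-axis, 42 of 81 cells solid] → remaining = 121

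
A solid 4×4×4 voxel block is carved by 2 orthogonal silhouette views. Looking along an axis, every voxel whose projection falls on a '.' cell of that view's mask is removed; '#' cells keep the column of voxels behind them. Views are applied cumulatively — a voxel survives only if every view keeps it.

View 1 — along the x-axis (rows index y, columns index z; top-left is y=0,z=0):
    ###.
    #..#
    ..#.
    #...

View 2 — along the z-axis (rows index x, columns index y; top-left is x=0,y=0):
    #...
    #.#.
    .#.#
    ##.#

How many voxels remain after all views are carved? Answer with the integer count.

before carving: 64 voxels (4×4×4)
[1] x-view keeps 7 columns → grid now 28
[2] z-view keeps 8 columns → grid now 16

voxel count = 16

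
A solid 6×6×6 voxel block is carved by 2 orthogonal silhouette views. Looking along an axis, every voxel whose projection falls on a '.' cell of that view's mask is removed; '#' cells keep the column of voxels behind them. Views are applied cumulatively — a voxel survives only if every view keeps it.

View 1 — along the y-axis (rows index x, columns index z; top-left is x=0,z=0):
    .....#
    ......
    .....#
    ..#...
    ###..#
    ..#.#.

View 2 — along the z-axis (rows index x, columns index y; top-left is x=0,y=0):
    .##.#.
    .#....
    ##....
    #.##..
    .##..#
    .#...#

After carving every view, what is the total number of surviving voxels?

before carving: 216 voxels (6×6×6)
  1. axis=1 (XZ plane), |mask|=9  ⇒  voxels=54
  2. axis=2 (XY plane), |mask|=14  ⇒  voxels=24

voxel count = 24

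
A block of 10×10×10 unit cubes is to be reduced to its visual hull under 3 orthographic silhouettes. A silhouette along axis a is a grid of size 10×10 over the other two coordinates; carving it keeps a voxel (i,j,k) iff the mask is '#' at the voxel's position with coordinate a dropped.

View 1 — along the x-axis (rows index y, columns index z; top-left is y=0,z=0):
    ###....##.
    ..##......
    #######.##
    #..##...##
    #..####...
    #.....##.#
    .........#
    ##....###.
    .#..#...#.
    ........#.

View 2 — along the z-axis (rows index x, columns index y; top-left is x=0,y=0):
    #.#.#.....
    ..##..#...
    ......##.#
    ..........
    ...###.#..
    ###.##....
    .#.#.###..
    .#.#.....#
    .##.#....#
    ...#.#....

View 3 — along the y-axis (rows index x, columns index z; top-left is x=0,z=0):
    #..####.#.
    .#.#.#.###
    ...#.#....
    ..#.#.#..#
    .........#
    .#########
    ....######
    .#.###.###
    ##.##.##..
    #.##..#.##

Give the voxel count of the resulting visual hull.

full grid |V| = 1000
V1 x: intersect with YZ mask (40 set) -- 400 left
V2 z: intersect with XY mask (32 set) -- 136 left
V3 y: intersect with XZ mask (53 set) -- 78 left

78 voxels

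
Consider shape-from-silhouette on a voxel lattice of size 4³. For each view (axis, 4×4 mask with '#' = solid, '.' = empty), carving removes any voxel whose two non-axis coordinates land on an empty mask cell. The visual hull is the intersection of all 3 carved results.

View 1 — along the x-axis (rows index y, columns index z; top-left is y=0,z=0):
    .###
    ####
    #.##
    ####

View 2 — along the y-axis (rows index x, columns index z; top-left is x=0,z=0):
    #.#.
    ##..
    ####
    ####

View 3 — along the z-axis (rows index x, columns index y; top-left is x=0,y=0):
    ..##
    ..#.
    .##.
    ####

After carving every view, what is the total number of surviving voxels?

26 voxels

full grid |V| = 64
after view 1 [x-axis, 14 of 16 cells solid] → remaining = 56
after view 2 [y-axis, 12 of 16 cells solid] → remaining = 41
after view 3 [z-axis, 9 of 16 cells solid] → remaining = 26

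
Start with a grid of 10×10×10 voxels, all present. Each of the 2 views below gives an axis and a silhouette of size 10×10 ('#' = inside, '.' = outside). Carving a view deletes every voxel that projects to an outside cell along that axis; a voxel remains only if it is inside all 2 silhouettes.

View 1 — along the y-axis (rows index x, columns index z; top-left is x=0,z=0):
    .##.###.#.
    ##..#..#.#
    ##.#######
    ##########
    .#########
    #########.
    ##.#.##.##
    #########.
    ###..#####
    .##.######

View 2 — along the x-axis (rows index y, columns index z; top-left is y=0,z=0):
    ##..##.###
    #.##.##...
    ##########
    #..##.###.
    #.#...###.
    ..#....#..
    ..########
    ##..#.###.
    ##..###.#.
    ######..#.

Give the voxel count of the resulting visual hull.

500 voxels

initial block: 10^3 = 1000
  1. axis=1 (XZ plane), |mask|=80  ⇒  voxels=800
  2. axis=0 (YZ plane), |mask|=62  ⇒  voxels=500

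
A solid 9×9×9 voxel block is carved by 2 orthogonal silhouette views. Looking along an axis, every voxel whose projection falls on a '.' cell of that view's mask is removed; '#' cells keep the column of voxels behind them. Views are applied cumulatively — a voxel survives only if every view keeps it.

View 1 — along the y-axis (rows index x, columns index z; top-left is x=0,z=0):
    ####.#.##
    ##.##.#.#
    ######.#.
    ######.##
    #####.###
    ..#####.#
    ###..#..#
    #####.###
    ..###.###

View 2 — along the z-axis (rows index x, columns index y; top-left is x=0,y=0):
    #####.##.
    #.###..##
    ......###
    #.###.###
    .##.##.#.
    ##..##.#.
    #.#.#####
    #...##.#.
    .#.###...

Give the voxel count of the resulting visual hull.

voxel count = 323

before carving: 729 voxels (9×9×9)
after view 1 [y-axis, 61 of 81 cells solid] → remaining = 549
after view 2 [z-axis, 48 of 81 cells solid] → remaining = 323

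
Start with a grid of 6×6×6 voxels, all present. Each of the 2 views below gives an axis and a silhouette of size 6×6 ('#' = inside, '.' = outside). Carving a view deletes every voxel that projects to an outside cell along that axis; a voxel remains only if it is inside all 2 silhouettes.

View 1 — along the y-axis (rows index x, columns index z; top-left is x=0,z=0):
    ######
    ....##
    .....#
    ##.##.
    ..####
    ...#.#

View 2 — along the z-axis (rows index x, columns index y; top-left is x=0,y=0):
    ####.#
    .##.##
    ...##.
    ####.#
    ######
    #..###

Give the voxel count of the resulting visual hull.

initial block: 6^3 = 216
after view 1 [y-axis, 19 of 36 cells solid] → remaining = 114
after view 2 [z-axis, 26 of 36 cells solid] → remaining = 92

92 voxels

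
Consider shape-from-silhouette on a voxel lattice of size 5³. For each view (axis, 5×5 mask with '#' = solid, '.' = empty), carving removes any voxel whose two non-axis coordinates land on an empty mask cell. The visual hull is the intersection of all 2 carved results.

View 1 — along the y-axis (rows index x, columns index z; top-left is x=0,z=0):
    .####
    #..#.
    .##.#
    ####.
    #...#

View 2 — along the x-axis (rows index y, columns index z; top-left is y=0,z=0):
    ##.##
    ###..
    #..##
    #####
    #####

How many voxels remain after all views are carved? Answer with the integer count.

60 voxels

start: 5×5×5 = 125 voxels
  1. axis=1 (XZ plane), |mask|=15  ⇒  voxels=75
  2. axis=0 (YZ plane), |mask|=20  ⇒  voxels=60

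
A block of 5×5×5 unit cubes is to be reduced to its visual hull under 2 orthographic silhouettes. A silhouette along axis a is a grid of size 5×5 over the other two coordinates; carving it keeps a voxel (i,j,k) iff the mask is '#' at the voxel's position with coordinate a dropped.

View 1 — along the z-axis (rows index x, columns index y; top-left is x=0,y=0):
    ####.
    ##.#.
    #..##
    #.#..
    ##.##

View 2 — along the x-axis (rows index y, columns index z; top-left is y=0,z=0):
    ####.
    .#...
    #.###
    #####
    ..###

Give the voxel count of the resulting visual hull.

remaining voxels: 57

start: 5×5×5 = 125 voxels
[1] z-view keeps 16 columns → grid now 80
[2] x-view keeps 17 columns → grid now 57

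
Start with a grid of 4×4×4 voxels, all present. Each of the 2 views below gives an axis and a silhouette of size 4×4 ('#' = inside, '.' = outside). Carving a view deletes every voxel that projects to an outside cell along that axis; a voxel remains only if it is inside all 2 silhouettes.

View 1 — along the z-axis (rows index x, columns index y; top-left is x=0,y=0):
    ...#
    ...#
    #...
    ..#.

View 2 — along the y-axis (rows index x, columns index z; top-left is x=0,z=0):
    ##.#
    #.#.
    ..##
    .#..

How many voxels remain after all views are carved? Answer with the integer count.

initial block: 4^3 = 64
[1] z-view keeps 4 columns → grid now 16
[2] y-view keeps 8 columns → grid now 8

8 voxels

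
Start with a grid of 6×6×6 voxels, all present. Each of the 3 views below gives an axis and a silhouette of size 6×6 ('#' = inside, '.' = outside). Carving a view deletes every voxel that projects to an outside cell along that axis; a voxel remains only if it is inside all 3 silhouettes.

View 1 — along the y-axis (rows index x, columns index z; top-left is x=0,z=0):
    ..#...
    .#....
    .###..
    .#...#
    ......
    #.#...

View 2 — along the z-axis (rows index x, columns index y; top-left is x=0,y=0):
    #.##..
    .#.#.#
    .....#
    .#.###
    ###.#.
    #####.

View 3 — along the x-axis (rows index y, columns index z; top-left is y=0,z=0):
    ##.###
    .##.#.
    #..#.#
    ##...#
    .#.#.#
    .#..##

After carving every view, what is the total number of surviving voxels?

remaining voxels: 15

before carving: 216 voxels (6×6×6)
  1. axis=1 (XZ plane), |mask|=9  ⇒  voxels=54
  2. axis=2 (XY plane), |mask|=20  ⇒  voxels=27
  3. axis=0 (YZ plane), |mask|=20  ⇒  voxels=15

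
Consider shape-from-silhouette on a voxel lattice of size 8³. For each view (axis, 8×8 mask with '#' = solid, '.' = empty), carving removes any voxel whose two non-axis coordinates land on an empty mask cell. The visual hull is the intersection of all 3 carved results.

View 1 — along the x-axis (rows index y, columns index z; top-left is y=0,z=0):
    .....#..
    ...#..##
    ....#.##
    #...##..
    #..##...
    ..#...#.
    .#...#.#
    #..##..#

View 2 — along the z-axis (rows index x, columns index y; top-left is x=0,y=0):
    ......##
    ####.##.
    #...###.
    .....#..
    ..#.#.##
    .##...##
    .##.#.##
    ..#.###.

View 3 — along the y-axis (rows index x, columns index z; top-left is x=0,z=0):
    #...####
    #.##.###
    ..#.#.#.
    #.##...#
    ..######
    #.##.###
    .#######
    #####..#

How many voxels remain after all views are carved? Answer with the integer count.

remaining voxels: 63

before carving: 512 voxels (8×8×8)
  1. axis=0 (YZ plane), |mask|=22  ⇒  voxels=176
  2. axis=2 (XY plane), |mask|=30  ⇒  voxels=86
  3. axis=1 (XZ plane), |mask|=43  ⇒  voxels=63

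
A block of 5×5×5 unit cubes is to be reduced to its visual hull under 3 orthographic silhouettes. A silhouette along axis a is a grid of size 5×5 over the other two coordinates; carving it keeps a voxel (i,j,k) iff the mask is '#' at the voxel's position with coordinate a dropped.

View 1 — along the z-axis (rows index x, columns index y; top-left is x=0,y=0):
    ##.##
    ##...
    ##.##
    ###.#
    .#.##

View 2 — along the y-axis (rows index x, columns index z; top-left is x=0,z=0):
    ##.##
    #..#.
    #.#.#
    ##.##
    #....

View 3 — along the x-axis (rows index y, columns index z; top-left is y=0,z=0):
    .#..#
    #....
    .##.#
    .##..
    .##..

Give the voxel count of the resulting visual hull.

remaining voxels: 17

start: 5×5×5 = 125 voxels
[1] z-view keeps 17 columns → grid now 85
[2] y-view keeps 14 columns → grid now 51
[3] x-view keeps 10 columns → grid now 17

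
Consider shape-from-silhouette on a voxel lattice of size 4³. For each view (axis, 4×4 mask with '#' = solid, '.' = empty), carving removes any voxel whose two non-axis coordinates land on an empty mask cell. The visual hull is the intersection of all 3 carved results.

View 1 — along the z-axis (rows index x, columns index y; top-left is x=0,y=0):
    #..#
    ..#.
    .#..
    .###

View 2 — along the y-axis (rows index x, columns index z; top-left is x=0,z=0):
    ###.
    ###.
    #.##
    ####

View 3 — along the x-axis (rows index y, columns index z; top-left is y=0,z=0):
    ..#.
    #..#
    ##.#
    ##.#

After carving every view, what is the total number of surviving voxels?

before carving: 64 voxels (4×4×4)
step 1: project along z, AND mask (7/16) → |grid| = 28
step 2: project along y, AND mask (13/16) → |grid| = 24
step 3: project along x, AND mask (9/16) → |grid| = 15

15 voxels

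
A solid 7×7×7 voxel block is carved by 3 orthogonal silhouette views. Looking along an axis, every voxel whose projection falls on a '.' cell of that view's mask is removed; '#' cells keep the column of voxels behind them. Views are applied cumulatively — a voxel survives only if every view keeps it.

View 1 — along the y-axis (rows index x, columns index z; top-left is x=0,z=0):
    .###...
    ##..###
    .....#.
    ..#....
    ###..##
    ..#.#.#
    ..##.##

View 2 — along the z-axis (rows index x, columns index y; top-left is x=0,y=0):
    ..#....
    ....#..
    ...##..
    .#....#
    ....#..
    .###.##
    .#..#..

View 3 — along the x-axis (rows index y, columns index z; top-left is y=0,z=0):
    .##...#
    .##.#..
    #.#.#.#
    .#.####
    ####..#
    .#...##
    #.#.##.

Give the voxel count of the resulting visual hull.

before carving: 343 voxels (7×7×7)
  1. axis=1 (XZ plane), |mask|=22  ⇒  voxels=154
  2. axis=2 (XY plane), |mask|=14  ⇒  voxels=40
  3. axis=0 (YZ plane), |mask|=27  ⇒  voxels=25

voxel count = 25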